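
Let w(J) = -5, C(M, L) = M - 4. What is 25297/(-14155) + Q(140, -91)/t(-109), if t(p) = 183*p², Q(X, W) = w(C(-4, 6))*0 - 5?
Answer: -55001390006/30776126565 ≈ -1.7871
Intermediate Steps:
C(M, L) = -4 + M
Q(X, W) = -5 (Q(X, W) = -5*0 - 5 = 0 - 5 = -5)
25297/(-14155) + Q(140, -91)/t(-109) = 25297/(-14155) - 5/(183*(-109)²) = 25297*(-1/14155) - 5/(183*11881) = -25297/14155 - 5/2174223 = -55001390006/30776126565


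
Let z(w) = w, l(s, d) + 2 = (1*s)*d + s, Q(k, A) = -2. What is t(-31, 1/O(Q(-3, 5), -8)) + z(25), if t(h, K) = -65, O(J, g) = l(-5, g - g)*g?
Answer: -40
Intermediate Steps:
l(s, d) = -2 + s + d*s (l(s, d) = -2 + ((1*s)*d + s) = -2 + (s*d + s) = -2 + (d*s + s) = -2 + (s + d*s) = -2 + s + d*s)
O(J, g) = -7*g (O(J, g) = (-2 - 5 + (g - g)*(-5))*g = (-2 - 5 + 0*(-5))*g = (-2 - 5 + 0)*g = -7*g)
t(-31, 1/O(Q(-3, 5), -8)) + z(25) = -65 + 25 = -40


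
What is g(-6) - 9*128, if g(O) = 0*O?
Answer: -1152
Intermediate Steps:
g(O) = 0
g(-6) - 9*128 = 0 - 9*128 = 0 - 1152 = -1152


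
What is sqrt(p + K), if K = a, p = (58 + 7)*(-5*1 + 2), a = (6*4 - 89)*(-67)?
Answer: 8*sqrt(65) ≈ 64.498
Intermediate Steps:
a = 4355 (a = (24 - 89)*(-67) = -65*(-67) = 4355)
p = -195 (p = 65*(-5 + 2) = 65*(-3) = -195)
K = 4355
sqrt(p + K) = sqrt(-195 + 4355) = sqrt(4160) = 8*sqrt(65)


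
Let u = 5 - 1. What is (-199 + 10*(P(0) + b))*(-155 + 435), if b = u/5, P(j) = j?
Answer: -53480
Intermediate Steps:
u = 4
b = 4/5 ≈ 0.80000
(-199 + 10*(P(0) + b))*(-155 + 435) = (-199 + 10*(0 + 4/5))*(-155 + 435) = (-199 + 10*(4/5))*280 = (-199 + 8)*280 = -191*280 = -53480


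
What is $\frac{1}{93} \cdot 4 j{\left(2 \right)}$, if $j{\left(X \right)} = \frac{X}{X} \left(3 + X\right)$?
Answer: $\frac{20}{93} \approx 0.21505$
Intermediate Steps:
$j{\left(X \right)} = 3 + X$ ($j{\left(X \right)} = 1 \left(3 + X\right) = 3 + X$)
$\frac{1}{93} \cdot 4 j{\left(2 \right)} = \frac{1}{93} \cdot 4 \left(3 + 2\right) = \frac{1}{93} \cdot 4 \cdot 5 = \frac{4}{93} \cdot 5 = \frac{20}{93}$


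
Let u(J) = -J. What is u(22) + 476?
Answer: 454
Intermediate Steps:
u(22) + 476 = -1*22 + 476 = -22 + 476 = 454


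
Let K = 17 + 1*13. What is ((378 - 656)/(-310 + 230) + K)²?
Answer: 1792921/1600 ≈ 1120.6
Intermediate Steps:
K = 30 (K = 17 + 13 = 30)
((378 - 656)/(-310 + 230) + K)² = ((378 - 656)/(-310 + 230) + 30)² = (-278/(-80) + 30)² = (-278*(-1/80) + 30)² = (139/40 + 30)² = (1339/40)² = 1792921/1600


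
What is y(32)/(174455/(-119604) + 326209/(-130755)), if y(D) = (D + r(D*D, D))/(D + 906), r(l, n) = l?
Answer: -39890326080/140080930787 ≈ -0.28477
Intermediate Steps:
y(D) = (D + D²)/(906 + D) (y(D) = (D + D*D)/(D + 906) = (D + D²)/(906 + D))
y(32)/(174455/(-119604) + 326209/(-130755)) = (32*(1 + 32)/(906 + 32))/(174455/(-119604) + 326209/(-130755)) = (32*33/938)/(174455*(-1/119604) + 326209*(-1/130755)) = (32*(1/938)*33)/(-174455/119604 - 14183/5685) = 528/(469*(-298680023/75549860)) = (528/469)*(-75549860/298680023) = -39890326080/140080930787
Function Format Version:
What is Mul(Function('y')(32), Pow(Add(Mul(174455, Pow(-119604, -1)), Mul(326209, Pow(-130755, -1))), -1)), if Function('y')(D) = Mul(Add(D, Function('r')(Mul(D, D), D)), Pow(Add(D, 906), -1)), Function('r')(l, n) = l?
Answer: Rational(-39890326080, 140080930787) ≈ -0.28477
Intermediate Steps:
Function('y')(D) = Mul(Pow(Add(906, D), -1), Add(D, Pow(D, 2))) (Function('y')(D) = Mul(Add(D, Mul(D, D)), Pow(Add(D, 906), -1)) = Mul(Add(D, Pow(D, 2)), Pow(Add(906, D), -1)) = Mul(Pow(Add(906, D), -1), Add(D, Pow(D, 2))))
Mul(Function('y')(32), Pow(Add(Mul(174455, Pow(-119604, -1)), Mul(326209, Pow(-130755, -1))), -1)) = Mul(Mul(32, Pow(Add(906, 32), -1), Add(1, 32)), Pow(Add(Mul(174455, Pow(-119604, -1)), Mul(326209, Pow(-130755, -1))), -1)) = Mul(Mul(32, Pow(938, -1), 33), Pow(Add(Mul(174455, Rational(-1, 119604)), Mul(326209, Rational(-1, 130755))), -1)) = Mul(Mul(32, Rational(1, 938), 33), Pow(Add(Rational(-174455, 119604), Rational(-14183, 5685)), -1)) = Mul(Rational(528, 469), Pow(Rational(-298680023, 75549860), -1)) = Mul(Rational(528, 469), Rational(-75549860, 298680023)) = Rational(-39890326080, 140080930787)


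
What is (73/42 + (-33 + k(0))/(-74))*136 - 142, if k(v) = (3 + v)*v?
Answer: 120458/777 ≈ 155.03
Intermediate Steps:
k(v) = v*(3 + v)
(73/42 + (-33 + k(0))/(-74))*136 - 142 = (73/42 + (-33 + 0*(3 + 0))/(-74))*136 - 142 = (73*(1/42) + (-33 + 0*3)*(-1/74))*136 - 142 = (73/42 + (-33 + 0)*(-1/74))*136 - 142 = (73/42 - 33*(-1/74))*136 - 142 = (73/42 + 33/74)*136 - 142 = (1697/777)*136 - 142 = 230792/777 - 142 = 120458/777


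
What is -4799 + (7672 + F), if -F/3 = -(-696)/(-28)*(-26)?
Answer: 6539/7 ≈ 934.14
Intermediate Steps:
F = -13572/7 (F = -3*(-(-696)/(-28))*(-26) = -3*(-(-696)*(-1)/28)*(-26) = -3*(-29*6/7)*(-26) = -(-522)*(-26)/7 = -3*4524/7 = -13572/7 ≈ -1938.9)
-4799 + (7672 + F) = -4799 + (7672 - 13572/7) = -4799 + 40132/7 = 6539/7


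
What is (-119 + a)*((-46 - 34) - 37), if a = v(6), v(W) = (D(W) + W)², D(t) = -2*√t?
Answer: 6903 + 2808*√6 ≈ 13781.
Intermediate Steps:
v(W) = (W - 2*√W)² (v(W) = (-2*√W + W)² = (W - 2*√W)²)
a = (-6 + 2*√6)² (a = (-1*6 + 2*√6)² = (-6 + 2*√6)² ≈ 1.2122)
(-119 + a)*((-46 - 34) - 37) = (-119 + (60 - 24*√6))*((-46 - 34) - 37) = (-59 - 24*√6)*(-80 - 37) = (-59 - 24*√6)*(-117) = 6903 + 2808*√6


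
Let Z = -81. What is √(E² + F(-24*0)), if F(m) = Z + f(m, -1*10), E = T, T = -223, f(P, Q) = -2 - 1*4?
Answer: √49642 ≈ 222.80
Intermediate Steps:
f(P, Q) = -6 (f(P, Q) = -2 - 4 = -6)
E = -223
F(m) = -87 (F(m) = -81 - 6 = -87)
√(E² + F(-24*0)) = √((-223)² - 87) = √(49729 - 87) = √49642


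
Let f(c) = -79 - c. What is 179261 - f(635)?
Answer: 179975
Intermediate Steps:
179261 - f(635) = 179261 - (-79 - 1*635) = 179261 - (-79 - 635) = 179261 - 1*(-714) = 179261 + 714 = 179975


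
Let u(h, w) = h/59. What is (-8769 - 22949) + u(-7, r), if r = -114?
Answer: -1871369/59 ≈ -31718.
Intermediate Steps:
u(h, w) = h/59 (u(h, w) = h*(1/59) = h/59)
(-8769 - 22949) + u(-7, r) = (-8769 - 22949) + (1/59)*(-7) = -31718 - 7/59 = -1871369/59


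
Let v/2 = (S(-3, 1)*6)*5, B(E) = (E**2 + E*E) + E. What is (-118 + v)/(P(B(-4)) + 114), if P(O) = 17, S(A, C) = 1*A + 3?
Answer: -118/131 ≈ -0.90076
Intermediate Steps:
B(E) = E + 2*E**2 (B(E) = (E**2 + E**2) + E = 2*E**2 + E = E + 2*E**2)
S(A, C) = 3 + A (S(A, C) = A + 3 = 3 + A)
v = 0 (v = 2*(((3 - 3)*6)*5) = 2*((0*6)*5) = 2*(0*5) = 2*0 = 0)
(-118 + v)/(P(B(-4)) + 114) = (-118 + 0)/(17 + 114) = -118/131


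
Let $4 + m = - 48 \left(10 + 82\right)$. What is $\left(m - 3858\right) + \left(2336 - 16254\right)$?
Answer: $-22196$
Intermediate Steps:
$m = -4420$ ($m = -4 - 48 \left(10 + 82\right) = -4 - 4416 = -4420$)
$\left(m - 3858\right) + \left(2336 - 16254\right) = \left(-4420 - 3858\right) + \left(2336 - 16254\right) = -8278 - 13918 = -22196$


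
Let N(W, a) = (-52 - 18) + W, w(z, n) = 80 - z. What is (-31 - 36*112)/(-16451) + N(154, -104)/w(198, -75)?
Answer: -451225/970609 ≈ -0.46489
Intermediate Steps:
N(W, a) = -70 + W
(-31 - 36*112)/(-16451) + N(154, -104)/w(198, -75) = (-31 - 36*112)/(-16451) + (-70 + 154)/(80 - 1*198) = (-31 - 4032)*(-1/16451) + 84/(80 - 198) = -4063*(-1/16451) + 84/(-118) = 4063/16451 + 84*(-1/118) = 4063/16451 - 42/59 = -451225/970609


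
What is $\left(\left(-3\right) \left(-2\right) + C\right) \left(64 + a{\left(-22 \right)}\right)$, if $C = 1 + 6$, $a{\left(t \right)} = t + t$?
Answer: $260$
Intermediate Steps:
$a{\left(t \right)} = 2 t$
$C = 7$
$\left(\left(-3\right) \left(-2\right) + C\right) \left(64 + a{\left(-22 \right)}\right) = \left(\left(-3\right) \left(-2\right) + 7\right) \left(64 + 2 \left(-22\right)\right) = \left(6 + 7\right) \left(64 - 44\right) = 13 \cdot 20 = 260$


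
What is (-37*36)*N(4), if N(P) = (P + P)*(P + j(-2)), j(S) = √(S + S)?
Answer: -42624 - 21312*I ≈ -42624.0 - 21312.0*I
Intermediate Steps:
j(S) = √2*√S (j(S) = √(2*S) = √2*√S)
N(P) = 2*P*(P + 2*I) (N(P) = (P + P)*(P + √2*√(-2)) = (2*P)*(P + √2*(I*√2)) = (2*P)*(P + 2*I) = 2*P*(P + 2*I))
(-37*36)*N(4) = (-37*36)*(2*4*(4 + 2*I)) = -1332*(32 + 16*I) = -42624 - 21312*I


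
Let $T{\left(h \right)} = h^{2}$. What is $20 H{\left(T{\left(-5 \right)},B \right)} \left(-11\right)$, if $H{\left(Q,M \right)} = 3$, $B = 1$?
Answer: $-660$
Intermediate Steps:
$20 H{\left(T{\left(-5 \right)},B \right)} \left(-11\right) = 20 \cdot 3 \left(-11\right) = 60 \left(-11\right) = -660$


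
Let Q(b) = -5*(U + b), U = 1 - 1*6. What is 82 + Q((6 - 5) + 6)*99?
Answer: -908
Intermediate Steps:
U = -5 (U = 1 - 6 = -5)
Q(b) = 25 - 5*b (Q(b) = -5*(-5 + b) = 25 - 5*b)
82 + Q((6 - 5) + 6)*99 = 82 + (25 - 5*((6 - 5) + 6))*99 = 82 + (25 - 5*(1 + 6))*99 = 82 + (25 - 5*7)*99 = 82 + (25 - 35)*99 = 82 - 10*99 = 82 - 990 = -908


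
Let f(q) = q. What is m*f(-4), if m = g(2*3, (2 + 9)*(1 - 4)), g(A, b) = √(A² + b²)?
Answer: -60*√5 ≈ -134.16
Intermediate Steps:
m = 15*√5 (m = √((2*3)² + ((2 + 9)*(1 - 4))²) = √(6² + (11*(-3))²) = √(36 + (-33)²) = √(36 + 1089) = √1125 = 15*√5 ≈ 33.541)
m*f(-4) = (15*√5)*(-4) = -60*√5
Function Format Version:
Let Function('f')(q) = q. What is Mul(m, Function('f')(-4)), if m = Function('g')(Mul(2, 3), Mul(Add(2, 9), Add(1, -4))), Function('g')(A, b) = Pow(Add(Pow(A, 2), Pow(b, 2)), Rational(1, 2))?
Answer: Mul(-60, Pow(5, Rational(1, 2))) ≈ -134.16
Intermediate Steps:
m = Mul(15, Pow(5, Rational(1, 2))) (m = Pow(Add(Pow(Mul(2, 3), 2), Pow(Mul(Add(2, 9), Add(1, -4)), 2)), Rational(1, 2)) = Pow(Add(Pow(6, 2), Pow(Mul(11, -3), 2)), Rational(1, 2)) = Pow(Add(36, Pow(-33, 2)), Rational(1, 2)) = Pow(Add(36, 1089), Rational(1, 2)) = Pow(1125, Rational(1, 2)) = Mul(15, Pow(5, Rational(1, 2))) ≈ 33.541)
Mul(m, Function('f')(-4)) = Mul(Mul(15, Pow(5, Rational(1, 2))), -4) = Mul(-60, Pow(5, Rational(1, 2)))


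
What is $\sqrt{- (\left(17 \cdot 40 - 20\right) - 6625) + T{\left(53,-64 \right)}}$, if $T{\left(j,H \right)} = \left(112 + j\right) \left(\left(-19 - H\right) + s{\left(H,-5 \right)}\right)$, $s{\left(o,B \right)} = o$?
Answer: $\sqrt{2830} \approx 53.198$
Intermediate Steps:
$T{\left(j,H \right)} = -2128 - 19 j$ ($T{\left(j,H \right)} = \left(112 + j\right) \left(\left(-19 - H\right) + H\right) = \left(112 + j\right) \left(-19\right) = -2128 - 19 j$)
$\sqrt{- (\left(17 \cdot 40 - 20\right) - 6625) + T{\left(53,-64 \right)}} = \sqrt{- (\left(17 \cdot 40 - 20\right) - 6625) - 3135} = \sqrt{- (\left(680 - 20\right) - 6625) - 3135} = \sqrt{- (660 - 6625) - 3135} = \sqrt{\left(-1\right) \left(-5965\right) - 3135} = \sqrt{5965 - 3135} = \sqrt{2830}$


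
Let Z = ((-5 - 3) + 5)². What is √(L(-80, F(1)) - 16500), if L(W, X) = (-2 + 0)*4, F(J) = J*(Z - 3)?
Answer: 2*I*√4127 ≈ 128.48*I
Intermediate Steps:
Z = 9 (Z = (-8 + 5)² = (-3)² = 9)
F(J) = 6*J (F(J) = J*(9 - 3) = J*6 = 6*J)
L(W, X) = -8 (L(W, X) = -2*4 = -8)
√(L(-80, F(1)) - 16500) = √(-8 - 16500) = √(-16508) = 2*I*√4127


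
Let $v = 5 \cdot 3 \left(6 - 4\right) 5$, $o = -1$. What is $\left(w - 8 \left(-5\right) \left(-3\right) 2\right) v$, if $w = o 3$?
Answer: $-36450$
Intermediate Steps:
$v = 150$ ($v = 15 \cdot 2 \cdot 5 = 15 \cdot 10 = 150$)
$w = -3$ ($w = \left(-1\right) 3 = -3$)
$\left(w - 8 \left(-5\right) \left(-3\right) 2\right) v = \left(-3 - 8 \left(-5\right) \left(-3\right) 2\right) 150 = \left(-3 - 8 \cdot 15 \cdot 2\right) 150 = \left(-3 - 240\right) 150 = \left(-243\right) 150 = -36450$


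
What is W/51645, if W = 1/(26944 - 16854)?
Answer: 1/521098050 ≈ 1.9190e-9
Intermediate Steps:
W = 1/10090 ≈ 9.9108e-5
W/51645 = (1/10090)/51645 = (1/10090)*(1/51645) = 1/521098050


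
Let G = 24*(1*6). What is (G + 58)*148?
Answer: 29896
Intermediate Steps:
G = 144 (G = 24*6 = 144)
(G + 58)*148 = (144 + 58)*148 = 202*148 = 29896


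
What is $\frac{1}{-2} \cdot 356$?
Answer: $-178$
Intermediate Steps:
$\frac{1}{-2} \cdot 356 = \left(- \frac{1}{2}\right) 356 = -178$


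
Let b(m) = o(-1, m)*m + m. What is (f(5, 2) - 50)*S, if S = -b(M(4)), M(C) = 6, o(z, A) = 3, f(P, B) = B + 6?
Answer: 1008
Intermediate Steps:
f(P, B) = 6 + B
b(m) = 4*m (b(m) = 3*m + m = 4*m)
S = -24 (S = -4*6 = -1*24 = -24)
(f(5, 2) - 50)*S = ((6 + 2) - 50)*(-24) = (8 - 50)*(-24) = -42*(-24) = 1008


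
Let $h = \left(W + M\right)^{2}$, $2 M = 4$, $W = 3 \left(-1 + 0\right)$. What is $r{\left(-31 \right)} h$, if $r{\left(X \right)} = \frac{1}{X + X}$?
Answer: $- \frac{1}{62} \approx -0.016129$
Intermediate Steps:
$W = -3$ ($W = 3 \left(-1\right) = -3$)
$M = 2$ ($M = \frac{1}{2} \cdot 4 = 2$)
$h = 1$ ($h = \left(-3 + 2\right)^{2} = \left(-1\right)^{2} = 1$)
$r{\left(X \right)} = \frac{1}{2 X}$
$r{\left(-31 \right)} h = \frac{1}{2 \left(-31\right)} 1 = \frac{1}{2} \left(- \frac{1}{31}\right) 1 = \left(- \frac{1}{62}\right) 1 = - \frac{1}{62}$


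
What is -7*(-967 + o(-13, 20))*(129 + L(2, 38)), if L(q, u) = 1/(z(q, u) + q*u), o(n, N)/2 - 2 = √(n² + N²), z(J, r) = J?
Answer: 22611561/26 - 70441*√569/39 ≈ 8.2659e+5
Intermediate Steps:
o(n, N) = 4 + 2*√(N² + n²) (o(n, N) = 4 + 2*√(n² + N²) = 4 + 2*√(N² + n²))
L(q, u) = 1/(q + q*u)
-7*(-967 + o(-13, 20))*(129 + L(2, 38)) = -7*(-967 + (4 + 2*√(20² + (-13)²)))*(129 + 1/(2*(1 + 38))) = -7*(-967 + (4 + 2*√(400 + 169)))*(129 + (½)/39) = -7*(-967 + (4 + 2*√569))*(129 + (½)*(1/39)) = -7*(-963 + 2*√569)*(129 + 1/78) = -7*(-963 + 2*√569)*10063/78 = -7*(-3230223/26 + 10063*√569/39) = 22611561/26 - 70441*√569/39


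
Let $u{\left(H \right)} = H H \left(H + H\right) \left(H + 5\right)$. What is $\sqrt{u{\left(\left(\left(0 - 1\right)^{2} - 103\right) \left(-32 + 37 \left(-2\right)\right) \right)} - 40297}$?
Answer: $\sqrt{27343552412293655} \approx 1.6536 \cdot 10^{8}$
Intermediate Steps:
$u{\left(H \right)} = 2 H^{3} \left(5 + H\right)$ ($u{\left(H \right)} = H^{2} \cdot 2 H \left(5 + H\right) = 2 H^{3} \left(5 + H\right)$)
$\sqrt{u{\left(\left(\left(0 - 1\right)^{2} - 103\right) \left(-32 + 37 \left(-2\right)\right) \right)} - 40297} = \sqrt{2 \left(\left(\left(0 - 1\right)^{2} - 103\right) \left(-32 + 37 \left(-2\right)\right)\right)^{3} \left(5 + \left(\left(0 - 1\right)^{2} - 103\right) \left(-32 + 37 \left(-2\right)\right)\right) - 40297} = \sqrt{2 \left(\left(\left(-1\right)^{2} - 103\right) \left(-32 - 74\right)\right)^{3} \left(5 + \left(\left(-1\right)^{2} - 103\right) \left(-32 - 74\right)\right) - 40297} = \sqrt{2 \left(\left(1 - 103\right) \left(-106\right)\right)^{3} \left(5 + \left(1 - 103\right) \left(-106\right)\right) - 40297} = \sqrt{2 \left(\left(-102\right) \left(-106\right)\right)^{3} \left(5 - -10812\right) - 40297} = \sqrt{2 \cdot 10812^{3} \left(5 + 10812\right) - 40297} = \sqrt{2 \cdot 1263915707328 \cdot 10817 - 40297} = \sqrt{27343552412333952 - 40297} = \sqrt{27343552412293655}$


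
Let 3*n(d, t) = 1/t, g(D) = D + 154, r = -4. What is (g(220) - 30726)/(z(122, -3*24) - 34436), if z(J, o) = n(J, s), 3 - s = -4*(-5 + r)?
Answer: 3004848/3409165 ≈ 0.88140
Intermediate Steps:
s = -33 (s = 3 - (-4)*(-5 - 4) = 3 - (-4)*(-9) = 3 - 1*36 = 3 - 36 = -33)
g(D) = 154 + D
n(d, t) = 1/(3*t)
z(J, o) = -1/99 (z(J, o) = (⅓)/(-33) = (⅓)*(-1/33) = -1/99)
(g(220) - 30726)/(z(122, -3*24) - 34436) = ((154 + 220) - 30726)/(-1/99 - 34436) = (374 - 30726)/(-3409165/99) = -30352*(-99/3409165) = 3004848/3409165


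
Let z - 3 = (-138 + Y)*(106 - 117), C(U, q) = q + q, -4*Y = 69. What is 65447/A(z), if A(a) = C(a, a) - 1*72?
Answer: 130894/6699 ≈ 19.539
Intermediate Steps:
Y = -69/4 (Y = -¼*69 = -69/4 ≈ -17.250)
C(U, q) = 2*q
z = 6843/4 (z = 3 + (-138 - 69/4)*(106 - 117) = 3 - 621/4*(-11) = 3 + 6831/4 = 6843/4 ≈ 1710.8)
A(a) = -72 + 2*a (A(a) = 2*a - 1*72 = 2*a - 72 = -72 + 2*a)
65447/A(z) = 65447/(-72 + 2*(6843/4)) = 65447/(-72 + 6843/2) = 65447/(6699/2) = 65447*(2/6699) = 130894/6699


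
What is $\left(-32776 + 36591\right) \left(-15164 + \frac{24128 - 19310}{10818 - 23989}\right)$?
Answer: $- \frac{761969423530}{13171} \approx -5.7852 \cdot 10^{7}$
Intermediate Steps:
$\left(-32776 + 36591\right) \left(-15164 + \frac{24128 - 19310}{10818 - 23989}\right) = 3815 \left(-15164 + \frac{4818}{-13171}\right) = 3815 \left(-15164 + 4818 \left(- \frac{1}{13171}\right)\right) = 3815 \left(-15164 - \frac{4818}{13171}\right) = 3815 \left(- \frac{199729862}{13171}\right) = - \frac{761969423530}{13171}$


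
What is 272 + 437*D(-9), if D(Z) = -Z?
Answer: 4205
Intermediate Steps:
272 + 437*D(-9) = 272 + 437*(-1*(-9)) = 272 + 437*9 = 272 + 3933 = 4205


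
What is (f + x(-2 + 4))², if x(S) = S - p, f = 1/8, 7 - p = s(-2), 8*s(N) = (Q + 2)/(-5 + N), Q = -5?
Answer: 18225/784 ≈ 23.246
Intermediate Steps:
s(N) = -3/(8*(-5 + N)) (s(N) = ((-5 + 2)/(-5 + N))/8 = (-3/(-5 + N))/8 = -3/(8*(-5 + N)))
p = 389/56 (p = 7 - (-3)/(-40 + 8*(-2)) = 7 - (-3)/(-40 - 16) = 7 - (-3)/(-56) = 7 - (-3)*(-1)/56 = 7 - 1*3/56 = 7 - 3/56 = 389/56 ≈ 6.9464)
f = ⅛ ≈ 0.12500
x(S) = -389/56 + S (x(S) = S - 1*389/56 = S - 389/56 = -389/56 + S)
(f + x(-2 + 4))² = (⅛ + (-389/56 + (-2 + 4)))² = (⅛ + (-389/56 + 2))² = (⅛ - 277/56)² = (-135/28)² = 18225/784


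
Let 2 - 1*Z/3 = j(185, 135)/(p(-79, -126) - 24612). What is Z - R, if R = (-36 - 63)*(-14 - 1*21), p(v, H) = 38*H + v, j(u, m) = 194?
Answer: -101967279/29479 ≈ -3459.0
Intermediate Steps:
p(v, H) = v + 38*H
Z = 177456/29479 (Z = 6 - 582/((-79 + 38*(-126)) - 24612) = 6 - 582/((-79 - 4788) - 24612) = 6 - 582/(-4867 - 24612) = 6 - 582/(-29479) = 6 - 582*(-1)/29479 = 6 - 3*(-194/29479) = 6 + 582/29479 = 177456/29479 ≈ 6.0197)
R = 3465 (R = -99*(-14 - 21) = -99*(-35) = 3465)
Z - R = 177456/29479 - 1*3465 = 177456/29479 - 3465 = -101967279/29479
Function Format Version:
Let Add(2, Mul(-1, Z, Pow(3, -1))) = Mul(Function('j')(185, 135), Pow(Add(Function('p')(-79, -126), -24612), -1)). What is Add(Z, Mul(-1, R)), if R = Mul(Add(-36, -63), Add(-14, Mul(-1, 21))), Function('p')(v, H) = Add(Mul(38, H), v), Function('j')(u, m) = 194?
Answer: Rational(-101967279, 29479) ≈ -3459.0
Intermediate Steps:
Function('p')(v, H) = Add(v, Mul(38, H))
Z = Rational(177456, 29479) (Z = Add(6, Mul(-3, Mul(194, Pow(Add(Add(-79, Mul(38, -126)), -24612), -1)))) = Add(6, Mul(-3, Mul(194, Pow(Add(Add(-79, -4788), -24612), -1)))) = Add(6, Mul(-3, Mul(194, Pow(Add(-4867, -24612), -1)))) = Add(6, Mul(-3, Mul(194, Pow(-29479, -1)))) = Add(6, Mul(-3, Mul(194, Rational(-1, 29479)))) = Add(6, Mul(-3, Rational(-194, 29479))) = Add(6, Rational(582, 29479)) = Rational(177456, 29479) ≈ 6.0197)
R = 3465 (R = Mul(-99, Add(-14, -21)) = Mul(-99, -35) = 3465)
Add(Z, Mul(-1, R)) = Add(Rational(177456, 29479), Mul(-1, 3465)) = Add(Rational(177456, 29479), -3465) = Rational(-101967279, 29479)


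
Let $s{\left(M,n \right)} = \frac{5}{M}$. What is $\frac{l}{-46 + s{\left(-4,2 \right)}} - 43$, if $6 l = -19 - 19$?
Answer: $- \frac{24305}{567} \approx -42.866$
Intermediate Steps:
$l = - \frac{19}{3}$ ($l = \frac{-19 - 19}{6} = \frac{1}{6} \left(-38\right) = - \frac{19}{3} \approx -6.3333$)
$\frac{l}{-46 + s{\left(-4,2 \right)}} - 43 = - \frac{19}{3 \left(-46 + \frac{5}{-4}\right)} - 43 = - \frac{19}{3 \left(-46 + 5 \left(- \frac{1}{4}\right)\right)} - 43 = - \frac{19}{3 \left(-46 - \frac{5}{4}\right)} - 43 = - \frac{19}{3 \left(- \frac{189}{4}\right)} - 43 = \left(- \frac{19}{3}\right) \left(- \frac{4}{189}\right) - 43 = \frac{76}{567} - 43 = - \frac{24305}{567}$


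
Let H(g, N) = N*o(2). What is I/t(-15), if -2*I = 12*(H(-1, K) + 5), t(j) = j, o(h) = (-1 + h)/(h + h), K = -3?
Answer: 17/10 ≈ 1.7000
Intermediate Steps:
o(h) = (-1 + h)/(2*h) (o(h) = (-1 + h)/((2*h)) = (-1 + h)*(1/(2*h)) = (-1 + h)/(2*h))
H(g, N) = N/4 (H(g, N) = N*((½)*(-1 + 2)/2) = N*((½)*(½)*1) = N*(¼) = N/4)
I = -51/2 (I = -6*((¼)*(-3) + 5) = -6*(-¾ + 5) = -6*17/4 = -½*51 = -51/2 ≈ -25.500)
I/t(-15) = -51/2/(-15) = -51/2*(-1/15) = 17/10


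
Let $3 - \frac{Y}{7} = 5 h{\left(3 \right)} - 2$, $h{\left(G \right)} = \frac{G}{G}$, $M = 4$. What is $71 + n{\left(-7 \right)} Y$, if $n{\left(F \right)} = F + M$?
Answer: $71$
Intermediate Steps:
$h{\left(G \right)} = 1$
$n{\left(F \right)} = 4 + F$ ($n{\left(F \right)} = F + 4 = 4 + F$)
$Y = 0$ ($Y = 21 - 7 \left(5 \cdot 1 - 2\right) = 21 - 7 \left(5 - 2\right) = 21 - 21 = 0$)
$71 + n{\left(-7 \right)} Y = 71 + \left(4 - 7\right) 0 = 71 - 0 = 71 + 0 = 71$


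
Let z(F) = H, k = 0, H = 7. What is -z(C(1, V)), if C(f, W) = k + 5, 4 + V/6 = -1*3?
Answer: -7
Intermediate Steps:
V = -42 (V = -24 + 6*(-1*3) = -24 + 6*(-3) = -24 - 18 = -42)
C(f, W) = 5 (C(f, W) = 0 + 5 = 5)
z(F) = 7
-z(C(1, V)) = -1*7 = -7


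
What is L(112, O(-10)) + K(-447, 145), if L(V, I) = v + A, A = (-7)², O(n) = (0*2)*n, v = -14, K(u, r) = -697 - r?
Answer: -807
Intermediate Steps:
O(n) = 0 (O(n) = 0*n = 0)
A = 49
L(V, I) = 35 (L(V, I) = -14 + 49 = 35)
L(112, O(-10)) + K(-447, 145) = 35 + (-697 - 1*145) = 35 + (-697 - 145) = 35 - 842 = -807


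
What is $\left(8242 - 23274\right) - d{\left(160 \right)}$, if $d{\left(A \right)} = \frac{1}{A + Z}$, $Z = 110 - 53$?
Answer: $- \frac{3261945}{217} \approx -15032.0$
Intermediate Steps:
$Z = 57$ ($Z = 110 - 53 = 57$)
$d{\left(A \right)} = \frac{1}{57 + A}$ ($d{\left(A \right)} = \frac{1}{A + 57} = \frac{1}{57 + A}$)
$\left(8242 - 23274\right) - d{\left(160 \right)} = \left(8242 - 23274\right) - \frac{1}{57 + 160} = \left(8242 - 23274\right) - \frac{1}{217} = -15032 - \frac{1}{217} = - \frac{3261945}{217}$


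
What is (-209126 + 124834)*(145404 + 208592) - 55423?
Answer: -29839086255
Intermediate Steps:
(-209126 + 124834)*(145404 + 208592) - 55423 = -84292*353996 - 55423 = -29839030832 - 55423 = -29839086255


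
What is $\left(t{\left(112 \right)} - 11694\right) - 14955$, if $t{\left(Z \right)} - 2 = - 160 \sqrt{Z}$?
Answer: $-26647 - 640 \sqrt{7} \approx -28340.0$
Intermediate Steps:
$t{\left(Z \right)} = 2 - 160 \sqrt{Z}$
$\left(t{\left(112 \right)} - 11694\right) - 14955 = \left(\left(2 - 160 \sqrt{112}\right) - 11694\right) - 14955 = \left(\left(2 - 160 \cdot 4 \sqrt{7}\right) - 11694\right) - 14955 = \left(\left(2 - 640 \sqrt{7}\right) - 11694\right) - 14955 = \left(-11692 - 640 \sqrt{7}\right) - 14955 = -26647 - 640 \sqrt{7}$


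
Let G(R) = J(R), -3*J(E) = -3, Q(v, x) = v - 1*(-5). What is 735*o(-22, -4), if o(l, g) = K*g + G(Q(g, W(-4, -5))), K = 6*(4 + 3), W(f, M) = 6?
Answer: -122745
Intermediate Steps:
Q(v, x) = 5 + v (Q(v, x) = v + 5 = 5 + v)
J(E) = 1 (J(E) = -⅓*(-3) = 1)
G(R) = 1
K = 42 (K = 6*7 = 42)
o(l, g) = 1 + 42*g (o(l, g) = 42*g + 1 = 1 + 42*g)
735*o(-22, -4) = 735*(1 + 42*(-4)) = 735*(1 - 168) = 735*(-167) = -122745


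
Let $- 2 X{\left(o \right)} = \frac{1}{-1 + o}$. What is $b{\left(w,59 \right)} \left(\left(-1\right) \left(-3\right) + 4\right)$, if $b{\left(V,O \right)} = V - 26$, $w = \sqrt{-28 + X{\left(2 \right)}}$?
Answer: $-182 + \frac{7 i \sqrt{114}}{2} \approx -182.0 + 37.37 i$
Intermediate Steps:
$X{\left(o \right)} = - \frac{1}{2 \left(-1 + o\right)}$
$w = \frac{i \sqrt{114}}{2}$ ($w = \sqrt{-28 - \frac{1}{-2 + 2 \cdot 2}} = \sqrt{-28 - \frac{1}{-2 + 4}} = \sqrt{-28 - \frac{1}{2}} = \sqrt{- \frac{57}{2}} = \frac{i \sqrt{114}}{2} \approx 5.3385 i$)
$b{\left(V,O \right)} = -26 + V$ ($b{\left(V,O \right)} = V - 26 = -26 + V$)
$b{\left(w,59 \right)} \left(\left(-1\right) \left(-3\right) + 4\right) = \left(-26 + \frac{i \sqrt{114}}{2}\right) \left(\left(-1\right) \left(-3\right) + 4\right) = \left(-26 + \frac{i \sqrt{114}}{2}\right) \left(3 + 4\right) = \left(-26 + \frac{i \sqrt{114}}{2}\right) 7 = -182 + \frac{7 i \sqrt{114}}{2}$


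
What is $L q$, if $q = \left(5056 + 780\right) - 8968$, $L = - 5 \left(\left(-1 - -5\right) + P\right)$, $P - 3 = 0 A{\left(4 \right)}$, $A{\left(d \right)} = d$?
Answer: $109620$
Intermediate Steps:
$P = 3$ ($P = 3 + 0 \cdot 4 = 3 + 0 = 3$)
$L = -35$ ($L = - 5 \left(\left(-1 - -5\right) + 3\right) = - 5 \left(\left(-1 + 5\right) + 3\right) = - 5 \left(4 + 3\right) = \left(-5\right) 7 = -35$)
$q = -3132$ ($q = 5836 - 8968 = -3132$)
$L q = \left(-35\right) \left(-3132\right) = 109620$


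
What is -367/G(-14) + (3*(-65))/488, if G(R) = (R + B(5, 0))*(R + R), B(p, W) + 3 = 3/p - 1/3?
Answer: -1014225/857416 ≈ -1.1829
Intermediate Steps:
B(p, W) = -10/3 + 3/p (B(p, W) = -3 + (3/p - 1/3) = -3 + (3/p - 1*⅓) = -3 + (3/p - ⅓) = -3 + (-⅓ + 3/p) = -10/3 + 3/p)
G(R) = 2*R*(-41/15 + R) (G(R) = (R + (-10/3 + 3/5))*(R + R) = (R + (-10/3 + 3*(⅕)))*(2*R) = (R + (-10/3 + ⅗))*(2*R) = (R - 41/15)*(2*R) = (-41/15 + R)*(2*R) = 2*R*(-41/15 + R))
-367/G(-14) + (3*(-65))/488 = -367*(-15/(28*(-41 + 15*(-14)))) + (3*(-65))/488 = -367*(-15/(28*(-41 - 210))) - 195*1/488 = -367/((2/15)*(-14)*(-251)) - 195/488 = -367/7028/15 - 195/488 = -367*15/7028 - 195/488 = -5505/7028 - 195/488 = -1014225/857416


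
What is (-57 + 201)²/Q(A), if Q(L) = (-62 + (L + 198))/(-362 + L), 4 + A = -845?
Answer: 25111296/713 ≈ 35219.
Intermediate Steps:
A = -849 (A = -4 - 845 = -849)
Q(L) = (136 + L)/(-362 + L) (Q(L) = (-62 + (198 + L))/(-362 + L) = (136 + L)/(-362 + L))
(-57 + 201)²/Q(A) = (-57 + 201)²/(((136 - 849)/(-362 - 849))) = 144²/((-713/(-1211))) = 20736/((-1/1211*(-713))) = 20736/(713/1211) = 20736*(1211/713) = 25111296/713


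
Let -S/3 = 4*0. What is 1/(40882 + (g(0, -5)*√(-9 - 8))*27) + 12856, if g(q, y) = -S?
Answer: 525578993/40882 ≈ 12856.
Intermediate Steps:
S = 0 (S = -12*0 = -3*0 = 0)
g(q, y) = 0 (g(q, y) = -1*0 = 0)
1/(40882 + (g(0, -5)*√(-9 - 8))*27) + 12856 = 1/(40882 + (0*√(-9 - 8))*27) + 12856 = 1/(40882 + (0*√(-17))*27) + 12856 = 1/(40882 + (0*(I*√17))*27) + 12856 = 1/(40882 + 0*27) + 12856 = 1/(40882 + 0) + 12856 = 1/40882 + 12856 = 525578993/40882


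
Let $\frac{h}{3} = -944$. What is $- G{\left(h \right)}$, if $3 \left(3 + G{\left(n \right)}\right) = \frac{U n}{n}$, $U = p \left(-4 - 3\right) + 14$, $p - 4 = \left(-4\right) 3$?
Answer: $- \frac{61}{3} \approx -20.333$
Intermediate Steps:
$h = -2832$ ($h = 3 \left(-944\right) = -2832$)
$p = -8$ ($p = 4 - 12 = -8$)
$U = 70$ ($U = - 8 \left(-4 - 3\right) + 14 = \left(-8\right) \left(-7\right) + 14 = 56 + 14 = 70$)
$G{\left(n \right)} = \frac{61}{3}$ ($G{\left(n \right)} = -3 + \frac{70 n \frac{1}{n}}{3} = -3 + \frac{1}{3} \cdot 70 = -3 + \frac{70}{3} = \frac{61}{3}$)
$- G{\left(h \right)} = \left(-1\right) \frac{61}{3} = - \frac{61}{3}$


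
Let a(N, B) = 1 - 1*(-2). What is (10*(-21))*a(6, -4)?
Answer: -630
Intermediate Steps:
a(N, B) = 3 (a(N, B) = 1 + 2 = 3)
(10*(-21))*a(6, -4) = (10*(-21))*3 = -210*3 = -630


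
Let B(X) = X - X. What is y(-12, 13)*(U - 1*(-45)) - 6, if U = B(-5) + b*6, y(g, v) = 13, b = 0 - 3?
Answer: 345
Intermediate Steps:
b = -3
B(X) = 0
U = -18 (U = 0 - 3*6 = 0 - 18 = -18)
y(-12, 13)*(U - 1*(-45)) - 6 = 13*(-18 - 1*(-45)) - 6 = 13*(-18 + 45) - 6 = 13*27 - 6 = 351 - 6 = 345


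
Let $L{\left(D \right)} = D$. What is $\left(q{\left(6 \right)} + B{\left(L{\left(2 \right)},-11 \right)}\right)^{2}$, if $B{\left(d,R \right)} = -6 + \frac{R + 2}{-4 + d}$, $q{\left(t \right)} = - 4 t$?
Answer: $\frac{2601}{4} \approx 650.25$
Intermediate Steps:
$B{\left(d,R \right)} = -6 + \frac{2 + R}{-4 + d}$
$\left(q{\left(6 \right)} + B{\left(L{\left(2 \right)},-11 \right)}\right)^{2} = \left(\left(-4\right) 6 + \frac{26 - 11 - 12}{-4 + 2}\right)^{2} = \left(-24 + \frac{26 - 11 - 12}{-2}\right)^{2} = \left(-24 - \frac{3}{2}\right)^{2} = \left(- \frac{51}{2}\right)^{2} = \frac{2601}{4}$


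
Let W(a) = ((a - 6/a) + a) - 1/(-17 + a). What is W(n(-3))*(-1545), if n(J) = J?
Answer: 24411/4 ≈ 6102.8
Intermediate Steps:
W(a) = -1/(-17 + a) - 6/a + 2*a (W(a) = (-6/a + 2*a) - 1/(-17 + a) = -1/(-17 + a) - 6/a + 2*a)
W(n(-3))*(-1545) = ((102 - 34*(-3)**2 - 7*(-3) + 2*(-3)**3)/((-3)*(-17 - 3)))*(-1545) = -1/3*(102 - 34*9 + 21 + 2*(-27))/(-20)*(-1545) = -1/3*(-1/20)*(102 - 306 + 21 - 54)*(-1545) = -1/3*(-1/20)*(-237)*(-1545) = -79/20*(-1545) = 24411/4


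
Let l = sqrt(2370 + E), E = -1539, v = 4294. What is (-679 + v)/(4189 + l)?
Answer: 3028647/3509378 - 723*sqrt(831)/3509378 ≈ 0.85708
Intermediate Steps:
l = sqrt(831) (l = sqrt(2370 - 1539) = sqrt(831) ≈ 28.827)
(-679 + v)/(4189 + l) = (-679 + 4294)/(4189 + sqrt(831)) = 3615/(4189 + sqrt(831))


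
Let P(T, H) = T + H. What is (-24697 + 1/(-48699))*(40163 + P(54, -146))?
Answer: -16064720407828/16233 ≈ -9.8963e+8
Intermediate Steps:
P(T, H) = H + T
(-24697 + 1/(-48699))*(40163 + P(54, -146)) = (-24697 + 1/(-48699))*(40163 + (-146 + 54)) = (-24697 - 1/48699)*(40163 - 92) = -1202719204/48699*40071 = -16064720407828/16233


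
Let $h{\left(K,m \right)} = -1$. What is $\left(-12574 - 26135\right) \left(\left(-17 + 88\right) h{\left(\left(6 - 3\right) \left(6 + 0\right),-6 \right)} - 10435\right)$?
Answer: $406676754$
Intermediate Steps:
$\left(-12574 - 26135\right) \left(\left(-17 + 88\right) h{\left(\left(6 - 3\right) \left(6 + 0\right),-6 \right)} - 10435\right) = \left(-12574 - 26135\right) \left(\left(-17 + 88\right) \left(-1\right) - 10435\right) = - 38709 \left(71 \left(-1\right) - 10435\right) = - 38709 \left(-71 - 10435\right) = \left(-38709\right) \left(-10506\right) = 406676754$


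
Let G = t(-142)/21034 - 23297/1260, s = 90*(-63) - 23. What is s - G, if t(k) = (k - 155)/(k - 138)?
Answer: -300781280717/53005680 ≈ -5674.5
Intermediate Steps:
t(k) = (-155 + k)/(-138 + k)
s = -5693 (s = -5670 - 23 = -5693)
G = -980055523/53005680 (G = ((-155 - 142)/(-138 - 142))/21034 - 23297/1260 = (-297/(-280))*(1/21034) - 23297*1/1260 = -1/280*(-297)*(1/21034) - 23297/1260 = (297/280)*(1/21034) - 23297/1260 = 297/5889520 - 23297/1260 = -980055523/53005680 ≈ -18.490)
s - G = -5693 - 1*(-980055523/53005680) = -5693 + 980055523/53005680 = -300781280717/53005680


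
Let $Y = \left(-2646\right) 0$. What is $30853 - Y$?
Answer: $30853$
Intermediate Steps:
$Y = 0$
$30853 - Y = 30853 - 0 = 30853 + 0 = 30853$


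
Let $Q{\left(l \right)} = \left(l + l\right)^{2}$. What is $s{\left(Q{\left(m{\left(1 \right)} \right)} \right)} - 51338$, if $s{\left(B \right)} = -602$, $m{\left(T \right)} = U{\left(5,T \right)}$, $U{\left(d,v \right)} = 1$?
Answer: $-51940$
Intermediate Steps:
$m{\left(T \right)} = 1$
$Q{\left(l \right)} = 4 l^{2}$ ($Q{\left(l \right)} = \left(2 l\right)^{2} = 4 l^{2}$)
$s{\left(Q{\left(m{\left(1 \right)} \right)} \right)} - 51338 = -602 - 51338 = -51940$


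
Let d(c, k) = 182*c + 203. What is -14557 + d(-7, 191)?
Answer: -15628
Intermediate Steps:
d(c, k) = 203 + 182*c
-14557 + d(-7, 191) = -14557 + (203 + 182*(-7)) = -14557 + (203 - 1274) = -14557 - 1071 = -15628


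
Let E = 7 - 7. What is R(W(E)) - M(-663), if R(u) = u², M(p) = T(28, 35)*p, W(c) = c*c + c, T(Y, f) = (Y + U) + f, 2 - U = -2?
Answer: 44421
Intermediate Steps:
U = 4 (U = 2 - 1*(-2) = 2 + 2 = 4)
E = 0
T(Y, f) = 4 + Y + f (T(Y, f) = (Y + 4) + f = (4 + Y) + f = 4 + Y + f)
W(c) = c + c² (W(c) = c² + c = c + c²)
M(p) = 67*p (M(p) = (4 + 28 + 35)*p = 67*p)
R(W(E)) - M(-663) = (0*(1 + 0))² - 67*(-663) = (0*1)² - 1*(-44421) = 0² + 44421 = 0 + 44421 = 44421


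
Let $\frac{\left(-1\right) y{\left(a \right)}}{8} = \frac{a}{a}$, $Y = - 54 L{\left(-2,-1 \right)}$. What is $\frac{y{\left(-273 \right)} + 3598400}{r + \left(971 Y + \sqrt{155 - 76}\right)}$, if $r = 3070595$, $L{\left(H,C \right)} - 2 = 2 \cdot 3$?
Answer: $\frac{1589963299036}{1171408860175} - \frac{599732 \sqrt{79}}{1171408860175} \approx 1.3573$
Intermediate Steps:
$L{\left(H,C \right)} = 8$ ($L{\left(H,C \right)} = 2 + 2 \cdot 3 = 2 + 6 = 8$)
$Y = -432$ ($Y = \left(-54\right) 8 = -432$)
$y{\left(a \right)} = -8$ ($y{\left(a \right)} = - 8 \frac{a}{a} = \left(-8\right) 1 = -8$)
$\frac{y{\left(-273 \right)} + 3598400}{r + \left(971 Y + \sqrt{155 - 76}\right)} = \frac{-8 + 3598400}{3070595 + \left(971 \left(-432\right) + \sqrt{155 - 76}\right)} = \frac{3598392}{3070595 - \left(419472 - \sqrt{79}\right)} = \frac{3598392}{2651123 + \sqrt{79}}$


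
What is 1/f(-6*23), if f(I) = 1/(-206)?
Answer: -206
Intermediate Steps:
f(I) = -1/206
1/f(-6*23) = 1/(-1/206) = -206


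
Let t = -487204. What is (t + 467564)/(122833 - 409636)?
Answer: 19640/286803 ≈ 0.068479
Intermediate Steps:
(t + 467564)/(122833 - 409636) = (-487204 + 467564)/(122833 - 409636) = -19640/(-286803) = -19640*(-1/286803) = 19640/286803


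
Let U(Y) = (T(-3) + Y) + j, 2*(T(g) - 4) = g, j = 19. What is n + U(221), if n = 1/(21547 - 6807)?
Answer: 3574451/14740 ≈ 242.50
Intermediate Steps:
T(g) = 4 + g/2
U(Y) = 43/2 + Y (U(Y) = ((4 + (1/2)*(-3)) + Y) + 19 = ((4 - 3/2) + Y) + 19 = (5/2 + Y) + 19 = 43/2 + Y)
n = 1/14740 ≈ 6.7843e-5
n + U(221) = 1/14740 + (43/2 + 221) = 1/14740 + 485/2 = 3574451/14740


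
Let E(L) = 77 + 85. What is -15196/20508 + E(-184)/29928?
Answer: -18810983/25573476 ≈ -0.73557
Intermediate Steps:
E(L) = 162
-15196/20508 + E(-184)/29928 = -15196/20508 + 162/29928 = -15196*1/20508 + 162*(1/29928) = -3799/5127 + 27/4988 = -18810983/25573476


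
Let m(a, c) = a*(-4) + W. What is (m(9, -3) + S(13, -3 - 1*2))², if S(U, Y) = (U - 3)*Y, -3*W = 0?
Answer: 7396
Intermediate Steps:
W = 0 (W = -⅓*0 = 0)
m(a, c) = -4*a (m(a, c) = a*(-4) + 0 = -4*a + 0 = -4*a)
S(U, Y) = Y*(-3 + U) (S(U, Y) = (-3 + U)*Y = Y*(-3 + U))
(m(9, -3) + S(13, -3 - 1*2))² = (-4*9 + (-3 - 1*2)*(-3 + 13))² = (-36 + (-3 - 2)*10)² = (-36 - 5*10)² = (-36 - 50)² = (-86)² = 7396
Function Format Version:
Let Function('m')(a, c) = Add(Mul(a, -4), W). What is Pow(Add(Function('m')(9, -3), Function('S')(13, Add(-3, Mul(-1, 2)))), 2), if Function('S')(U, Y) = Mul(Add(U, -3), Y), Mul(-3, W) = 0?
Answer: 7396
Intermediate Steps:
W = 0 (W = Mul(Rational(-1, 3), 0) = 0)
Function('m')(a, c) = Mul(-4, a) (Function('m')(a, c) = Add(Mul(a, -4), 0) = Add(Mul(-4, a), 0) = Mul(-4, a))
Function('S')(U, Y) = Mul(Y, Add(-3, U)) (Function('S')(U, Y) = Mul(Add(-3, U), Y) = Mul(Y, Add(-3, U)))
Pow(Add(Function('m')(9, -3), Function('S')(13, Add(-3, Mul(-1, 2)))), 2) = Pow(Add(Mul(-4, 9), Mul(Add(-3, Mul(-1, 2)), Add(-3, 13))), 2) = Pow(Add(-36, Mul(Add(-3, -2), 10)), 2) = Pow(Add(-36, Mul(-5, 10)), 2) = Pow(Add(-36, -50), 2) = Pow(-86, 2) = 7396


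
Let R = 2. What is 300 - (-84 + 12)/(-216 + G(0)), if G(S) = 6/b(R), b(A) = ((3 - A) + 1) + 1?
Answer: 32064/107 ≈ 299.66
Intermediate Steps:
b(A) = 5 - A (b(A) = (4 - A) + 1 = 5 - A)
G(S) = 2 (G(S) = 6/(5 - 1*2) = 6/(5 - 2) = 6/3 = 6*(1/3) = 2)
300 - (-84 + 12)/(-216 + G(0)) = 300 - (-84 + 12)/(-216 + 2) = 300 - (-72)/(-214) = 300 - (-72)*(-1)/214 = 300 - 1*36/107 = 300 - 36/107 = 32064/107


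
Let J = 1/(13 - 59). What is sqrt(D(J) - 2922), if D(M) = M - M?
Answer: I*sqrt(2922) ≈ 54.056*I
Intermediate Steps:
J = -1/46 (J = 1/(-46) = -1/46 ≈ -0.021739)
D(M) = 0
sqrt(D(J) - 2922) = sqrt(0 - 2922) = sqrt(-2922) = I*sqrt(2922)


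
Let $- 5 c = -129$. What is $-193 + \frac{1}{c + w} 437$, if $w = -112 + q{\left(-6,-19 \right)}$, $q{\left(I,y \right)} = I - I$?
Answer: $- \frac{85368}{431} \approx -198.07$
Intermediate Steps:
$c = \frac{129}{5}$ ($c = \left(- \frac{1}{5}\right) \left(-129\right) = \frac{129}{5} \approx 25.8$)
$q{\left(I,y \right)} = 0$
$w = -112$ ($w = -112 + 0 = -112$)
$-193 + \frac{1}{c + w} 437 = -193 + \frac{1}{\frac{129}{5} - 112} \cdot 437 = -193 + \frac{1}{- \frac{431}{5}} \cdot 437 = -193 - \frac{2185}{431} = - \frac{85368}{431}$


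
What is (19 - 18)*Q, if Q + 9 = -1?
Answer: -10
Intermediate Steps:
Q = -10 (Q = -9 - 1 = -10)
(19 - 18)*Q = (19 - 18)*(-10) = 1*(-10) = -10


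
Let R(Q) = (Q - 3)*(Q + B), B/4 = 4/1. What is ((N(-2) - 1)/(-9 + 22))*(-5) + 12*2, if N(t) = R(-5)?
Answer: 757/13 ≈ 58.231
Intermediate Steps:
B = 16 (B = 4*(4/1) = 4*(4*1) = 4*4 = 16)
R(Q) = (-3 + Q)*(16 + Q) (R(Q) = (Q - 3)*(Q + 16) = (-3 + Q)*(16 + Q))
N(t) = -88 (N(t) = -48 + (-5)**2 + 13*(-5) = -48 + 25 - 65 = -88)
((N(-2) - 1)/(-9 + 22))*(-5) + 12*2 = ((-88 - 1)/(-9 + 22))*(-5) + 12*2 = -89/13*(-5) + 24 = 445/13 + 24 = 757/13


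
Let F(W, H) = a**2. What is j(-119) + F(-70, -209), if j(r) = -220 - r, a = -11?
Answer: 20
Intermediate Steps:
F(W, H) = 121 (F(W, H) = (-11)**2 = 121)
j(-119) + F(-70, -209) = (-220 - 1*(-119)) + 121 = (-220 + 119) + 121 = -101 + 121 = 20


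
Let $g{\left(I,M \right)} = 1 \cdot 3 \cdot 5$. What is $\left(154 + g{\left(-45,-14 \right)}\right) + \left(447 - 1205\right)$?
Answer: $-589$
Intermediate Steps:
$g{\left(I,M \right)} = 15$ ($g{\left(I,M \right)} = 3 \cdot 5 = 15$)
$\left(154 + g{\left(-45,-14 \right)}\right) + \left(447 - 1205\right) = \left(154 + 15\right) + \left(447 - 1205\right) = 169 - 758 = -589$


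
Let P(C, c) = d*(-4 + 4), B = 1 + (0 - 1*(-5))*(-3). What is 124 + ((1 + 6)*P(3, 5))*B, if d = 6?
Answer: 124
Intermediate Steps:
B = -14 (B = 1 + (0 + 5)*(-3) = 1 + 5*(-3) = 1 - 15 = -14)
P(C, c) = 0 (P(C, c) = 6*(-4 + 4) = 6*0 = 0)
124 + ((1 + 6)*P(3, 5))*B = 124 + ((1 + 6)*0)*(-14) = 124 + (7*0)*(-14) = 124 + 0*(-14) = 124 + 0 = 124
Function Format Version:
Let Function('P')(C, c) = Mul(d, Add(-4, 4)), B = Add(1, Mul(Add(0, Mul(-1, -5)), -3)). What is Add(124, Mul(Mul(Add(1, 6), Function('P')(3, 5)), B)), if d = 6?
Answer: 124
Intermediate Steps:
B = -14 (B = Add(1, Mul(Add(0, 5), -3)) = Add(1, Mul(5, -3)) = Add(1, -15) = -14)
Function('P')(C, c) = 0 (Function('P')(C, c) = Mul(6, Add(-4, 4)) = Mul(6, 0) = 0)
Add(124, Mul(Mul(Add(1, 6), Function('P')(3, 5)), B)) = Add(124, Mul(Mul(Add(1, 6), 0), -14)) = Add(124, Mul(Mul(7, 0), -14)) = Add(124, Mul(0, -14)) = Add(124, 0) = 124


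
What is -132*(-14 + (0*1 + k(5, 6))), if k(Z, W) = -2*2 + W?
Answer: 1584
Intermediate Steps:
k(Z, W) = -4 + W
-132*(-14 + (0*1 + k(5, 6))) = -132*(-14 + (0*1 + (-4 + 6))) = -132*(-14 + (0 + 2)) = -132*(-14 + 2) = -132*(-12) = 1584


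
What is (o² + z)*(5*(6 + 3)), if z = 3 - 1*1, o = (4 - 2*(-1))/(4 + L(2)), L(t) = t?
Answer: 135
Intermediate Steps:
o = 1 (o = (4 - 2*(-1))/(4 + 2) = (4 + 2)/6 = 6*(⅙) = 1)
z = 2 (z = 3 - 1 = 2)
(o² + z)*(5*(6 + 3)) = (1² + 2)*(5*(6 + 3)) = (1 + 2)*(5*9) = 3*45 = 135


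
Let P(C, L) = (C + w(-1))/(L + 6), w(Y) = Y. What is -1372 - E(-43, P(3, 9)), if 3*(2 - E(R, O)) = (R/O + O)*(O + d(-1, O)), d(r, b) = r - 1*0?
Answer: -1729177/1350 ≈ -1280.9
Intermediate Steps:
d(r, b) = r (d(r, b) = r + 0 = r)
P(C, L) = (-1 + C)/(6 + L) (P(C, L) = (C - 1)/(L + 6) = (-1 + C)/(6 + L))
E(R, O) = 2 - (-1 + O)*(O + R/O)/3 (E(R, O) = 2 - (R/O + O)*(O - 1)/3 = 2 - (O + R/O)*(-1 + O)/3 = 2 - (-1 + O)*(O + R/O)/3)
-1372 - E(-43, P(3, 9)) = -1372 - (-43 - (-1 + 3)/(6 + 9)*(-6 - 43 + ((-1 + 3)/(6 + 9))² - (-1 + 3)/(6 + 9)))/(3*((-1 + 3)/(6 + 9))) = -1372 - (-43 - 2/15*(-6 - 43 + (2/15)² - 2/15))/(3*(2/15)) = -1372 - (-43 - (1/15)*2*(-6 - 43 + ((1/15)*2)² - 2/15))/(3*((1/15)*2)) = -1372 - (-43 - 1*2/15*(-6 - 43 + (2/15)² - 1*2/15))/(3*2/15) = -1372 - 15*(-43 - 1*2/15*(-6 - 43 + 4/225 - 2/15))/(3*2) = -1372 - 15*(-43 - 1*2/15*(-11051/225))/(3*2) = -1372 - 15*(-43 + 22102/3375)/(3*2) = -1372 - 15*(-123023)/(3*2*3375) = -1372 - 1*(-123023/1350) = -1372 + 123023/1350 = -1729177/1350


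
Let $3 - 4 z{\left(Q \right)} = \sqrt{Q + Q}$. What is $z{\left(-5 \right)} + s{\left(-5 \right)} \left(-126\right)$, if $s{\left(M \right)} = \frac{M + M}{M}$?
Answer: $- \frac{1005}{4} - \frac{i \sqrt{10}}{4} \approx -251.25 - 0.79057 i$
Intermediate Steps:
$z{\left(Q \right)} = \frac{3}{4} - \frac{\sqrt{2} \sqrt{Q}}{4}$ ($z{\left(Q \right)} = \frac{3}{4} - \frac{\sqrt{Q + Q}}{4} = \frac{3}{4} - \frac{\sqrt{2 Q}}{4} = \frac{3}{4} - \frac{\sqrt{2} \sqrt{Q}}{4}$)
$s{\left(M \right)} = 2$ ($s{\left(M \right)} = \frac{2 M}{M} = 2$)
$z{\left(-5 \right)} + s{\left(-5 \right)} \left(-126\right) = \left(\frac{3}{4} - \frac{\sqrt{2} \sqrt{-5}}{4}\right) + 2 \left(-126\right) = \left(\frac{3}{4} - \frac{\sqrt{2} i \sqrt{5}}{4}\right) - 252 = \left(\frac{3}{4} - \frac{i \sqrt{10}}{4}\right) - 252 = - \frac{1005}{4} - \frac{i \sqrt{10}}{4}$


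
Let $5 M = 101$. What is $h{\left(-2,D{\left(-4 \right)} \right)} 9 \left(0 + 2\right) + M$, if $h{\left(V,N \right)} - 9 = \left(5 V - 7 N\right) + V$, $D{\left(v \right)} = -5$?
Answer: $\frac{2981}{5} \approx 596.2$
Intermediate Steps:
$h{\left(V,N \right)} = 9 - 7 N + 6 V$ ($h{\left(V,N \right)} = 9 + \left(\left(5 V - 7 N\right) + V\right) = 9 + \left(\left(- 7 N + 5 V\right) + V\right) = 9 - \left(- 6 V + 7 N\right) = 9 - 7 N + 6 V$)
$M = \frac{101}{5}$ ($M = \frac{1}{5} \cdot 101 = \frac{101}{5} \approx 20.2$)
$h{\left(-2,D{\left(-4 \right)} \right)} 9 \left(0 + 2\right) + M = \left(9 - -35 + 6 \left(-2\right)\right) 9 \left(0 + 2\right) + \frac{101}{5} = \left(9 + 35 - 12\right) 9 \cdot 2 + \frac{101}{5} = 32 \cdot 18 + \frac{101}{5} = 576 + \frac{101}{5} = \frac{2981}{5}$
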